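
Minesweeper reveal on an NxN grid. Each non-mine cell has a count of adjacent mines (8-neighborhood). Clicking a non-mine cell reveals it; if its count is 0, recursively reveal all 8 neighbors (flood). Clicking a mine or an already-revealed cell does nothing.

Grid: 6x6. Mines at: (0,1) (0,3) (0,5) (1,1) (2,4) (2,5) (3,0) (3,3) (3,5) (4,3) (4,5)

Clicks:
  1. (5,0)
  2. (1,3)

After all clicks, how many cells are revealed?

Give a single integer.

Answer: 7

Derivation:
Click 1 (5,0) count=0: revealed 6 new [(4,0) (4,1) (4,2) (5,0) (5,1) (5,2)] -> total=6
Click 2 (1,3) count=2: revealed 1 new [(1,3)] -> total=7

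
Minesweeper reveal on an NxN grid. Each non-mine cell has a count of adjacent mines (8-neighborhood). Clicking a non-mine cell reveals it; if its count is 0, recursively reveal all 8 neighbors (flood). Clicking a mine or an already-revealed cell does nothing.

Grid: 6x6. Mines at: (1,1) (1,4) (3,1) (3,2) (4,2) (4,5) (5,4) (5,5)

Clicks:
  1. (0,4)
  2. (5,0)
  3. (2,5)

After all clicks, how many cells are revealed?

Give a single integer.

Click 1 (0,4) count=1: revealed 1 new [(0,4)] -> total=1
Click 2 (5,0) count=0: revealed 4 new [(4,0) (4,1) (5,0) (5,1)] -> total=5
Click 3 (2,5) count=1: revealed 1 new [(2,5)] -> total=6

Answer: 6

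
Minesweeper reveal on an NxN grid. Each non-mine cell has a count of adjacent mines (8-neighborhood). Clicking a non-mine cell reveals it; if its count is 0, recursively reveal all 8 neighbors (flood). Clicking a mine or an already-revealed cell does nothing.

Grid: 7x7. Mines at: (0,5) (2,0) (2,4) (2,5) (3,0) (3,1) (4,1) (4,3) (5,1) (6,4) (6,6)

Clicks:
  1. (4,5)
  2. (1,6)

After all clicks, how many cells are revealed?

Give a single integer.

Answer: 10

Derivation:
Click 1 (4,5) count=0: revealed 9 new [(3,4) (3,5) (3,6) (4,4) (4,5) (4,6) (5,4) (5,5) (5,6)] -> total=9
Click 2 (1,6) count=2: revealed 1 new [(1,6)] -> total=10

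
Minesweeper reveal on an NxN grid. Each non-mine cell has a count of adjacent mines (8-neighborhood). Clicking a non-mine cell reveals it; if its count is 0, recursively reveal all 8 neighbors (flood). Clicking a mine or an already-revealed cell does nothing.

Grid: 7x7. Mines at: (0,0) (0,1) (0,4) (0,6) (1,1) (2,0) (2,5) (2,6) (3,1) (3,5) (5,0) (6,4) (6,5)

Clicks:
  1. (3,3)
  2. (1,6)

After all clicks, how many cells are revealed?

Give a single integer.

Click 1 (3,3) count=0: revealed 20 new [(1,2) (1,3) (1,4) (2,2) (2,3) (2,4) (3,2) (3,3) (3,4) (4,1) (4,2) (4,3) (4,4) (5,1) (5,2) (5,3) (5,4) (6,1) (6,2) (6,3)] -> total=20
Click 2 (1,6) count=3: revealed 1 new [(1,6)] -> total=21

Answer: 21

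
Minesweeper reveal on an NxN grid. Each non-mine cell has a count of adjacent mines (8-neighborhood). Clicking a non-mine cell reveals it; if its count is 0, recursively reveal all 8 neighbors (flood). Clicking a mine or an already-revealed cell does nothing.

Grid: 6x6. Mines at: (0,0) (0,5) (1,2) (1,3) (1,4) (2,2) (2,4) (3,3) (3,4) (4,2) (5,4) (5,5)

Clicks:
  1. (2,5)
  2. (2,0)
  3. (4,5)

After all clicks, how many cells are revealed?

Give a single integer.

Answer: 12

Derivation:
Click 1 (2,5) count=3: revealed 1 new [(2,5)] -> total=1
Click 2 (2,0) count=0: revealed 10 new [(1,0) (1,1) (2,0) (2,1) (3,0) (3,1) (4,0) (4,1) (5,0) (5,1)] -> total=11
Click 3 (4,5) count=3: revealed 1 new [(4,5)] -> total=12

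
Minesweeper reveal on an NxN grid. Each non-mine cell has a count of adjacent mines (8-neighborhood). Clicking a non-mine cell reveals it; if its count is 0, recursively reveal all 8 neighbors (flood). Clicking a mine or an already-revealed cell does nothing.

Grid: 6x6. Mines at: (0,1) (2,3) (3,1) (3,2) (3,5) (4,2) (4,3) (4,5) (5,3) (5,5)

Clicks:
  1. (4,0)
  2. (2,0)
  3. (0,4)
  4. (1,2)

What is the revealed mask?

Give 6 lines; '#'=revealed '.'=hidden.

Click 1 (4,0) count=1: revealed 1 new [(4,0)] -> total=1
Click 2 (2,0) count=1: revealed 1 new [(2,0)] -> total=2
Click 3 (0,4) count=0: revealed 10 new [(0,2) (0,3) (0,4) (0,5) (1,2) (1,3) (1,4) (1,5) (2,4) (2,5)] -> total=12
Click 4 (1,2) count=2: revealed 0 new [(none)] -> total=12

Answer: ..####
..####
#...##
......
#.....
......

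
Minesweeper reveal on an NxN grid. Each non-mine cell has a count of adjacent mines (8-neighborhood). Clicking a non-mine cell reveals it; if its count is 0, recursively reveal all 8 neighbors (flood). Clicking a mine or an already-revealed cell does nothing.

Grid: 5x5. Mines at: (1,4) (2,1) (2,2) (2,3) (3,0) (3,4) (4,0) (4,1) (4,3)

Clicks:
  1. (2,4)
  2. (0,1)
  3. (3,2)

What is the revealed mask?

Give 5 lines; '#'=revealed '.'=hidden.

Answer: ####.
####.
....#
..#..
.....

Derivation:
Click 1 (2,4) count=3: revealed 1 new [(2,4)] -> total=1
Click 2 (0,1) count=0: revealed 8 new [(0,0) (0,1) (0,2) (0,3) (1,0) (1,1) (1,2) (1,3)] -> total=9
Click 3 (3,2) count=5: revealed 1 new [(3,2)] -> total=10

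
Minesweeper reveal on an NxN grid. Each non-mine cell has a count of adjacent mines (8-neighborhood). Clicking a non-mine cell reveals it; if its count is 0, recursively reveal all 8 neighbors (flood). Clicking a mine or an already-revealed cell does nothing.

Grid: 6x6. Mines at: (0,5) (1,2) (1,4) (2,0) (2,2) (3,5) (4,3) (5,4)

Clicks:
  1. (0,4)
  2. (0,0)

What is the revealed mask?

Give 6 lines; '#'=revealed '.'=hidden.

Answer: ##..#.
##....
......
......
......
......

Derivation:
Click 1 (0,4) count=2: revealed 1 new [(0,4)] -> total=1
Click 2 (0,0) count=0: revealed 4 new [(0,0) (0,1) (1,0) (1,1)] -> total=5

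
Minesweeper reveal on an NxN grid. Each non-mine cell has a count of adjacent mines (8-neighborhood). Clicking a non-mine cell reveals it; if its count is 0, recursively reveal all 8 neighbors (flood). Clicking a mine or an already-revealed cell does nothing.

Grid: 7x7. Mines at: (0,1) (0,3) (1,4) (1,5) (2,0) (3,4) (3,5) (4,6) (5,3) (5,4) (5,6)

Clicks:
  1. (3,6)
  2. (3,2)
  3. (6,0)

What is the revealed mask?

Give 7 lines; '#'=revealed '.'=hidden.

Answer: .......
.###...
.###...
####..#
####...
###....
###....

Derivation:
Click 1 (3,6) count=2: revealed 1 new [(3,6)] -> total=1
Click 2 (3,2) count=0: revealed 20 new [(1,1) (1,2) (1,3) (2,1) (2,2) (2,3) (3,0) (3,1) (3,2) (3,3) (4,0) (4,1) (4,2) (4,3) (5,0) (5,1) (5,2) (6,0) (6,1) (6,2)] -> total=21
Click 3 (6,0) count=0: revealed 0 new [(none)] -> total=21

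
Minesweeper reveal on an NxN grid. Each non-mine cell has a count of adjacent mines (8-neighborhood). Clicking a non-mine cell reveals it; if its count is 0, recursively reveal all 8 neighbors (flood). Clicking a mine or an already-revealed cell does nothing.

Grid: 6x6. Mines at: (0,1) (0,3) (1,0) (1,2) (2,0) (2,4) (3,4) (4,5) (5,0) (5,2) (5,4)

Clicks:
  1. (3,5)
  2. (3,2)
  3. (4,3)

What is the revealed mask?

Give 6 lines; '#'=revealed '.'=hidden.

Answer: ......
......
.###..
.###.#
.###..
......

Derivation:
Click 1 (3,5) count=3: revealed 1 new [(3,5)] -> total=1
Click 2 (3,2) count=0: revealed 9 new [(2,1) (2,2) (2,3) (3,1) (3,2) (3,3) (4,1) (4,2) (4,3)] -> total=10
Click 3 (4,3) count=3: revealed 0 new [(none)] -> total=10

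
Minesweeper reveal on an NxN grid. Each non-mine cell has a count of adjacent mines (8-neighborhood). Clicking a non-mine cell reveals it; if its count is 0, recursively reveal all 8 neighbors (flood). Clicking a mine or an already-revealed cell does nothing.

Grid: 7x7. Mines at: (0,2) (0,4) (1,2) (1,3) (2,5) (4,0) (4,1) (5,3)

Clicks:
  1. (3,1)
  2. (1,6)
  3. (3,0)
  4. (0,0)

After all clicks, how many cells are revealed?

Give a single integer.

Click 1 (3,1) count=2: revealed 1 new [(3,1)] -> total=1
Click 2 (1,6) count=1: revealed 1 new [(1,6)] -> total=2
Click 3 (3,0) count=2: revealed 1 new [(3,0)] -> total=3
Click 4 (0,0) count=0: revealed 6 new [(0,0) (0,1) (1,0) (1,1) (2,0) (2,1)] -> total=9

Answer: 9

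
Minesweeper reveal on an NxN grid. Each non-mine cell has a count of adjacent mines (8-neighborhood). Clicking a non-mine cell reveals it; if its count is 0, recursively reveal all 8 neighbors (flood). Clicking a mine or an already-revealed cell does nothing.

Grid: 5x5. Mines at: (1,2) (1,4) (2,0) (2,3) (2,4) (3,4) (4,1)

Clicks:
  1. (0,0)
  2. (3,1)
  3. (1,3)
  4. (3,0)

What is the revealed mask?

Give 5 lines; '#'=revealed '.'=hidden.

Click 1 (0,0) count=0: revealed 4 new [(0,0) (0,1) (1,0) (1,1)] -> total=4
Click 2 (3,1) count=2: revealed 1 new [(3,1)] -> total=5
Click 3 (1,3) count=4: revealed 1 new [(1,3)] -> total=6
Click 4 (3,0) count=2: revealed 1 new [(3,0)] -> total=7

Answer: ##...
##.#.
.....
##...
.....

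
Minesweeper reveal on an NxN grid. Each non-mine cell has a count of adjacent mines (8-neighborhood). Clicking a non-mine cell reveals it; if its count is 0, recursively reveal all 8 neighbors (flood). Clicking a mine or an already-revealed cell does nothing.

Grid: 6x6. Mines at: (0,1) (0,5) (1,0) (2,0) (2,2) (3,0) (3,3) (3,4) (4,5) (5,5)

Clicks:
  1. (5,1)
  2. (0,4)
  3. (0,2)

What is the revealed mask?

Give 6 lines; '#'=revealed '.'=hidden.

Click 1 (5,1) count=0: revealed 10 new [(4,0) (4,1) (4,2) (4,3) (4,4) (5,0) (5,1) (5,2) (5,3) (5,4)] -> total=10
Click 2 (0,4) count=1: revealed 1 new [(0,4)] -> total=11
Click 3 (0,2) count=1: revealed 1 new [(0,2)] -> total=12

Answer: ..#.#.
......
......
......
#####.
#####.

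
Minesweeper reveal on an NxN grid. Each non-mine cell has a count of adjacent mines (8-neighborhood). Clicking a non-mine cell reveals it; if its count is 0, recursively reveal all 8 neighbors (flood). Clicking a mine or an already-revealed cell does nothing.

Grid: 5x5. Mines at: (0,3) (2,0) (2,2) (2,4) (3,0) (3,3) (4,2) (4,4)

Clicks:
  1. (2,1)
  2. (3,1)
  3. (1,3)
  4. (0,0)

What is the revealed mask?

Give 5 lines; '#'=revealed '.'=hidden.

Click 1 (2,1) count=3: revealed 1 new [(2,1)] -> total=1
Click 2 (3,1) count=4: revealed 1 new [(3,1)] -> total=2
Click 3 (1,3) count=3: revealed 1 new [(1,3)] -> total=3
Click 4 (0,0) count=0: revealed 6 new [(0,0) (0,1) (0,2) (1,0) (1,1) (1,2)] -> total=9

Answer: ###..
####.
.#...
.#...
.....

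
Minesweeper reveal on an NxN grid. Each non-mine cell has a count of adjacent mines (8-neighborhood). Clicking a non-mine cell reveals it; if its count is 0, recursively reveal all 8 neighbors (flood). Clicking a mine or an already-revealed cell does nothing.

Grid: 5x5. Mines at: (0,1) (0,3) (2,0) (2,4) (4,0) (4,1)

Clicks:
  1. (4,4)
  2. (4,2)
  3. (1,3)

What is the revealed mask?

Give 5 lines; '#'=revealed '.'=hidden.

Answer: .....
...#.
.....
..###
..###

Derivation:
Click 1 (4,4) count=0: revealed 6 new [(3,2) (3,3) (3,4) (4,2) (4,3) (4,4)] -> total=6
Click 2 (4,2) count=1: revealed 0 new [(none)] -> total=6
Click 3 (1,3) count=2: revealed 1 new [(1,3)] -> total=7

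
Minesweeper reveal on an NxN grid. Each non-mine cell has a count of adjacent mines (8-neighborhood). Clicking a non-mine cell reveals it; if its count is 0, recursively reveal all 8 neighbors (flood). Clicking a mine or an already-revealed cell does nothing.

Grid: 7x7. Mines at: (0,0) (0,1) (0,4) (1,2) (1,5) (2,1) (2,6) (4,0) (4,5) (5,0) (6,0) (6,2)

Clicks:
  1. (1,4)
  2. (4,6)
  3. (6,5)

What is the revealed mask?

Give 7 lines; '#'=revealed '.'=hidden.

Answer: .......
....#..
.......
.......
......#
...####
...####

Derivation:
Click 1 (1,4) count=2: revealed 1 new [(1,4)] -> total=1
Click 2 (4,6) count=1: revealed 1 new [(4,6)] -> total=2
Click 3 (6,5) count=0: revealed 8 new [(5,3) (5,4) (5,5) (5,6) (6,3) (6,4) (6,5) (6,6)] -> total=10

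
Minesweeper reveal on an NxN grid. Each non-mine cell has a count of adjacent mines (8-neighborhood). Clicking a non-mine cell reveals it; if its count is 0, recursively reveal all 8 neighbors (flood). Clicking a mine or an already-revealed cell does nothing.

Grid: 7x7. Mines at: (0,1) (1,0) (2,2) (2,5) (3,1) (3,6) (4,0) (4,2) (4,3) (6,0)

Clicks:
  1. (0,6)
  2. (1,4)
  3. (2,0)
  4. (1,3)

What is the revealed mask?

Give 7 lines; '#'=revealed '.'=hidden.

Click 1 (0,6) count=0: revealed 10 new [(0,2) (0,3) (0,4) (0,5) (0,6) (1,2) (1,3) (1,4) (1,5) (1,6)] -> total=10
Click 2 (1,4) count=1: revealed 0 new [(none)] -> total=10
Click 3 (2,0) count=2: revealed 1 new [(2,0)] -> total=11
Click 4 (1,3) count=1: revealed 0 new [(none)] -> total=11

Answer: ..#####
..#####
#......
.......
.......
.......
.......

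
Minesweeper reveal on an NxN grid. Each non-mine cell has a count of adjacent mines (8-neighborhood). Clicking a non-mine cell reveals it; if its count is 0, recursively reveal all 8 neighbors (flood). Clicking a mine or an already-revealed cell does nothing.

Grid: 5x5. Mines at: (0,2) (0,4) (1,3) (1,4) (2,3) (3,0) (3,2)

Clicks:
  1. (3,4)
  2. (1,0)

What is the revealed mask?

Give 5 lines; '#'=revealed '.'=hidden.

Click 1 (3,4) count=1: revealed 1 new [(3,4)] -> total=1
Click 2 (1,0) count=0: revealed 6 new [(0,0) (0,1) (1,0) (1,1) (2,0) (2,1)] -> total=7

Answer: ##...
##...
##...
....#
.....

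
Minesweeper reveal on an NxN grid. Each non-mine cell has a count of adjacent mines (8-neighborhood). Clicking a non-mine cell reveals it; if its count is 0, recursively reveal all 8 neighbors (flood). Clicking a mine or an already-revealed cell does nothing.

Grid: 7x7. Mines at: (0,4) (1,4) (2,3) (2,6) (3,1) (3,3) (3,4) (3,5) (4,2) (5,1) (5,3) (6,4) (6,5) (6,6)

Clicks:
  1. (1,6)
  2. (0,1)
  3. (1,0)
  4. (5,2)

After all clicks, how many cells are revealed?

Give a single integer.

Click 1 (1,6) count=1: revealed 1 new [(1,6)] -> total=1
Click 2 (0,1) count=0: revealed 11 new [(0,0) (0,1) (0,2) (0,3) (1,0) (1,1) (1,2) (1,3) (2,0) (2,1) (2,2)] -> total=12
Click 3 (1,0) count=0: revealed 0 new [(none)] -> total=12
Click 4 (5,2) count=3: revealed 1 new [(5,2)] -> total=13

Answer: 13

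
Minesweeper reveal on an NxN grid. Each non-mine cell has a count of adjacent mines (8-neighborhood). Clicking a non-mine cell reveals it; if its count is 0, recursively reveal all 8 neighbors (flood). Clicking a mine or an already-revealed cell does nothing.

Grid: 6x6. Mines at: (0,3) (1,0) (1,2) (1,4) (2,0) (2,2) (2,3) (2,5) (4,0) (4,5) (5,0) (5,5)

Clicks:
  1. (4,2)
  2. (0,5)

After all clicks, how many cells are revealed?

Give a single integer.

Click 1 (4,2) count=0: revealed 12 new [(3,1) (3,2) (3,3) (3,4) (4,1) (4,2) (4,3) (4,4) (5,1) (5,2) (5,3) (5,4)] -> total=12
Click 2 (0,5) count=1: revealed 1 new [(0,5)] -> total=13

Answer: 13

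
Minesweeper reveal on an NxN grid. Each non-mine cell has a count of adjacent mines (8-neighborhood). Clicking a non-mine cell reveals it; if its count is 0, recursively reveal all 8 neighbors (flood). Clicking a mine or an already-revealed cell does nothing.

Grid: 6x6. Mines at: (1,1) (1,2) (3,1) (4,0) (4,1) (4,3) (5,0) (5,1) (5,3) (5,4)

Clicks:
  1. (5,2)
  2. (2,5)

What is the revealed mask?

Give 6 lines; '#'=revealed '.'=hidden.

Answer: ...###
...###
...###
...###
....##
..#...

Derivation:
Click 1 (5,2) count=4: revealed 1 new [(5,2)] -> total=1
Click 2 (2,5) count=0: revealed 14 new [(0,3) (0,4) (0,5) (1,3) (1,4) (1,5) (2,3) (2,4) (2,5) (3,3) (3,4) (3,5) (4,4) (4,5)] -> total=15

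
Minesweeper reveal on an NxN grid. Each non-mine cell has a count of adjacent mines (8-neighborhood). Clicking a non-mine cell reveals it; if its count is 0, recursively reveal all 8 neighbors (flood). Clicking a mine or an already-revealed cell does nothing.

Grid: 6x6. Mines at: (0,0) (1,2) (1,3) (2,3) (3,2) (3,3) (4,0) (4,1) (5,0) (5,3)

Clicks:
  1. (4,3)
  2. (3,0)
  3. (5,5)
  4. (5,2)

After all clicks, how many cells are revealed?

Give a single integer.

Answer: 15

Derivation:
Click 1 (4,3) count=3: revealed 1 new [(4,3)] -> total=1
Click 2 (3,0) count=2: revealed 1 new [(3,0)] -> total=2
Click 3 (5,5) count=0: revealed 12 new [(0,4) (0,5) (1,4) (1,5) (2,4) (2,5) (3,4) (3,5) (4,4) (4,5) (5,4) (5,5)] -> total=14
Click 4 (5,2) count=2: revealed 1 new [(5,2)] -> total=15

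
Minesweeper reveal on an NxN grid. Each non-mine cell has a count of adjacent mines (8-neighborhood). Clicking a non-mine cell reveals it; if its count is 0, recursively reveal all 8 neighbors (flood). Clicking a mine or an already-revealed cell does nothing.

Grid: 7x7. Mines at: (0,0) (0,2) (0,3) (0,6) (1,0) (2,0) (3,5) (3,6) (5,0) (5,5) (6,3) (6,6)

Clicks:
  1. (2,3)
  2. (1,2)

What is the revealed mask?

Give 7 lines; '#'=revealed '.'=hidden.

Answer: .......
.####..
.####..
.####..
.####..
.####..
.......

Derivation:
Click 1 (2,3) count=0: revealed 20 new [(1,1) (1,2) (1,3) (1,4) (2,1) (2,2) (2,3) (2,4) (3,1) (3,2) (3,3) (3,4) (4,1) (4,2) (4,3) (4,4) (5,1) (5,2) (5,3) (5,4)] -> total=20
Click 2 (1,2) count=2: revealed 0 new [(none)] -> total=20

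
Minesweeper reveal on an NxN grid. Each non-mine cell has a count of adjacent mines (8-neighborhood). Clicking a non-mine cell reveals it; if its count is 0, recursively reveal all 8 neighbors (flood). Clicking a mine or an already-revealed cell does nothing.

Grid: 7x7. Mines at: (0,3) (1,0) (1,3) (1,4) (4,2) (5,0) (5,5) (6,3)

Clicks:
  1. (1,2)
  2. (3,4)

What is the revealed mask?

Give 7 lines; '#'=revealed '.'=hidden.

Click 1 (1,2) count=2: revealed 1 new [(1,2)] -> total=1
Click 2 (3,4) count=0: revealed 16 new [(0,5) (0,6) (1,5) (1,6) (2,3) (2,4) (2,5) (2,6) (3,3) (3,4) (3,5) (3,6) (4,3) (4,4) (4,5) (4,6)] -> total=17

Answer: .....##
..#..##
...####
...####
...####
.......
.......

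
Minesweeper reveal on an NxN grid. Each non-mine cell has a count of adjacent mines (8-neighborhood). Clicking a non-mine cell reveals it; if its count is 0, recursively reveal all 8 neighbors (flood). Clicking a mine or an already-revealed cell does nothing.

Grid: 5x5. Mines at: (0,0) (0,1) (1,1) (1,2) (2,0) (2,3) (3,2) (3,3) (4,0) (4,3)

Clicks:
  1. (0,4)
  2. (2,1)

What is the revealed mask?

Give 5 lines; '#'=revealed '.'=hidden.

Answer: ...##
...##
.#...
.....
.....

Derivation:
Click 1 (0,4) count=0: revealed 4 new [(0,3) (0,4) (1,3) (1,4)] -> total=4
Click 2 (2,1) count=4: revealed 1 new [(2,1)] -> total=5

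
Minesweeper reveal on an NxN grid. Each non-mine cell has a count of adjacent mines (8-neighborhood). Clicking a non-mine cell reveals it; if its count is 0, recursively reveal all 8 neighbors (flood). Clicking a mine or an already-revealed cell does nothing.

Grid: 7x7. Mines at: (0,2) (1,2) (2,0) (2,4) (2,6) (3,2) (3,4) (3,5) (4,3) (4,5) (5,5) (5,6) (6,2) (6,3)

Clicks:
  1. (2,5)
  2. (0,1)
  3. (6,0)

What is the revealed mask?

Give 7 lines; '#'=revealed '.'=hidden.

Answer: .#.....
.......
.....#.
##.....
##.....
##.....
##.....

Derivation:
Click 1 (2,5) count=4: revealed 1 new [(2,5)] -> total=1
Click 2 (0,1) count=2: revealed 1 new [(0,1)] -> total=2
Click 3 (6,0) count=0: revealed 8 new [(3,0) (3,1) (4,0) (4,1) (5,0) (5,1) (6,0) (6,1)] -> total=10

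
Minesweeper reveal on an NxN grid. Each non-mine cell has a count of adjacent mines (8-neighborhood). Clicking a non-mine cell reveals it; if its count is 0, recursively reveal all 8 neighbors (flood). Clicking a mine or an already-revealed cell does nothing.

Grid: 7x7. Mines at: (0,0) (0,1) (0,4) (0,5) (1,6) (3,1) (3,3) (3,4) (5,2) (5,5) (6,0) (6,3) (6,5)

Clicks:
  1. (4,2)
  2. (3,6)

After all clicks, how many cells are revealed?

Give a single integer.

Answer: 7

Derivation:
Click 1 (4,2) count=3: revealed 1 new [(4,2)] -> total=1
Click 2 (3,6) count=0: revealed 6 new [(2,5) (2,6) (3,5) (3,6) (4,5) (4,6)] -> total=7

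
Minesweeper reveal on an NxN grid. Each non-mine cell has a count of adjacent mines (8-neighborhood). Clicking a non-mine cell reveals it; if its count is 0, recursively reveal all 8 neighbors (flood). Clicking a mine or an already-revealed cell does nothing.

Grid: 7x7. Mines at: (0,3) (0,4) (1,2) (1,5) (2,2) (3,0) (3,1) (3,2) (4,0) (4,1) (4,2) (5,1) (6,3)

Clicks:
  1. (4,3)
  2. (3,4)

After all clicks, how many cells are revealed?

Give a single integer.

Click 1 (4,3) count=2: revealed 1 new [(4,3)] -> total=1
Click 2 (3,4) count=0: revealed 18 new [(2,3) (2,4) (2,5) (2,6) (3,3) (3,4) (3,5) (3,6) (4,4) (4,5) (4,6) (5,3) (5,4) (5,5) (5,6) (6,4) (6,5) (6,6)] -> total=19

Answer: 19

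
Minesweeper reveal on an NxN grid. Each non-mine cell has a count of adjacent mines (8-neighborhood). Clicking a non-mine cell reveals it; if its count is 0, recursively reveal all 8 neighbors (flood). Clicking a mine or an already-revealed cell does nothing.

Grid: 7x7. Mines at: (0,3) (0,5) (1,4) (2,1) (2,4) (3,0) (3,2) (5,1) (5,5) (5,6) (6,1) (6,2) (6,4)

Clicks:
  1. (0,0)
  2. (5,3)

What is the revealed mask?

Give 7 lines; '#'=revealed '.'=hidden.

Click 1 (0,0) count=0: revealed 6 new [(0,0) (0,1) (0,2) (1,0) (1,1) (1,2)] -> total=6
Click 2 (5,3) count=2: revealed 1 new [(5,3)] -> total=7

Answer: ###....
###....
.......
.......
.......
...#...
.......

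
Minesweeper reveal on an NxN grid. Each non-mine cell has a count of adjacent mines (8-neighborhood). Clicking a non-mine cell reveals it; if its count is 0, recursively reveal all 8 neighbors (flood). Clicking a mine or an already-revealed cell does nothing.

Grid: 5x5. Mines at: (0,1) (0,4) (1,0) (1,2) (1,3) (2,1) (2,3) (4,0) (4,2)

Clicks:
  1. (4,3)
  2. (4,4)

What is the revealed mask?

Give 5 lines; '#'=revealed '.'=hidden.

Answer: .....
.....
.....
...##
...##

Derivation:
Click 1 (4,3) count=1: revealed 1 new [(4,3)] -> total=1
Click 2 (4,4) count=0: revealed 3 new [(3,3) (3,4) (4,4)] -> total=4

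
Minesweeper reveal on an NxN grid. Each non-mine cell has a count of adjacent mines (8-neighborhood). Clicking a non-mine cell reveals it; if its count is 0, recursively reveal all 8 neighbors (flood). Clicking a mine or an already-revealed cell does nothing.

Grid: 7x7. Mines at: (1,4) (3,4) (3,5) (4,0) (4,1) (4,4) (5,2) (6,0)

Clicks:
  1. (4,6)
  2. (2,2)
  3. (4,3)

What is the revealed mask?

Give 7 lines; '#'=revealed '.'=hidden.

Click 1 (4,6) count=1: revealed 1 new [(4,6)] -> total=1
Click 2 (2,2) count=0: revealed 16 new [(0,0) (0,1) (0,2) (0,3) (1,0) (1,1) (1,2) (1,3) (2,0) (2,1) (2,2) (2,3) (3,0) (3,1) (3,2) (3,3)] -> total=17
Click 3 (4,3) count=3: revealed 1 new [(4,3)] -> total=18

Answer: ####...
####...
####...
####...
...#..#
.......
.......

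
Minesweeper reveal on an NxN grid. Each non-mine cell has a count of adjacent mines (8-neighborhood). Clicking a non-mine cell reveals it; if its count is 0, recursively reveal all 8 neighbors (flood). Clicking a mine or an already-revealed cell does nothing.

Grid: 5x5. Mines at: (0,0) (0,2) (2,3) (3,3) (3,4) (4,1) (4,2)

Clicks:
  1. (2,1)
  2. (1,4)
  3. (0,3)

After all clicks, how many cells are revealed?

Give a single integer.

Click 1 (2,1) count=0: revealed 9 new [(1,0) (1,1) (1,2) (2,0) (2,1) (2,2) (3,0) (3,1) (3,2)] -> total=9
Click 2 (1,4) count=1: revealed 1 new [(1,4)] -> total=10
Click 3 (0,3) count=1: revealed 1 new [(0,3)] -> total=11

Answer: 11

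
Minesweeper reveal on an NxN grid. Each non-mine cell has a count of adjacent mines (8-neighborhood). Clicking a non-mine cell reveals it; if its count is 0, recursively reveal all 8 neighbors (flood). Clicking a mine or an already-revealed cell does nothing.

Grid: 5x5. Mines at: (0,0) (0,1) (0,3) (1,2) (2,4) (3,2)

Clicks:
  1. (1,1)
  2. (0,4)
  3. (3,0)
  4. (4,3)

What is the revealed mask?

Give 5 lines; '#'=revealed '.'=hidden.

Click 1 (1,1) count=3: revealed 1 new [(1,1)] -> total=1
Click 2 (0,4) count=1: revealed 1 new [(0,4)] -> total=2
Click 3 (3,0) count=0: revealed 7 new [(1,0) (2,0) (2,1) (3,0) (3,1) (4,0) (4,1)] -> total=9
Click 4 (4,3) count=1: revealed 1 new [(4,3)] -> total=10

Answer: ....#
##...
##...
##...
##.#.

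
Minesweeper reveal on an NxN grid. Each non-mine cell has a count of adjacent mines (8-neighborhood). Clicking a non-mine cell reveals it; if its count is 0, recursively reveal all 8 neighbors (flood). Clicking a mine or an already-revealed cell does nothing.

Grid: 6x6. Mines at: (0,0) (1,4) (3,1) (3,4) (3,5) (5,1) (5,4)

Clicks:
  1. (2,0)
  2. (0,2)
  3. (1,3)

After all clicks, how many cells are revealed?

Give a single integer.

Answer: 10

Derivation:
Click 1 (2,0) count=1: revealed 1 new [(2,0)] -> total=1
Click 2 (0,2) count=0: revealed 9 new [(0,1) (0,2) (0,3) (1,1) (1,2) (1,3) (2,1) (2,2) (2,3)] -> total=10
Click 3 (1,3) count=1: revealed 0 new [(none)] -> total=10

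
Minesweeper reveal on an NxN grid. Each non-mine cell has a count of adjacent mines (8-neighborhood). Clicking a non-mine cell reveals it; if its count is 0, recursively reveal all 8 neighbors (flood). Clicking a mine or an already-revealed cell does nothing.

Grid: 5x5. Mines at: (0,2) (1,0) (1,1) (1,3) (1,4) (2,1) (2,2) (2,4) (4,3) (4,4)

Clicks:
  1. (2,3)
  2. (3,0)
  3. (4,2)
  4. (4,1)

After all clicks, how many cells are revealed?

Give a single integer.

Answer: 7

Derivation:
Click 1 (2,3) count=4: revealed 1 new [(2,3)] -> total=1
Click 2 (3,0) count=1: revealed 1 new [(3,0)] -> total=2
Click 3 (4,2) count=1: revealed 1 new [(4,2)] -> total=3
Click 4 (4,1) count=0: revealed 4 new [(3,1) (3,2) (4,0) (4,1)] -> total=7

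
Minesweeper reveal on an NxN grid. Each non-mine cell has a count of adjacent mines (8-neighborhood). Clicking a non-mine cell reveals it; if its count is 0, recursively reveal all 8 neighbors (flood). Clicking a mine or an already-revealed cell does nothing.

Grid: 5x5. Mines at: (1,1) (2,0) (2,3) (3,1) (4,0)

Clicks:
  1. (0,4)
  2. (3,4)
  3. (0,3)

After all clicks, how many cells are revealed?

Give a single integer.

Click 1 (0,4) count=0: revealed 6 new [(0,2) (0,3) (0,4) (1,2) (1,3) (1,4)] -> total=6
Click 2 (3,4) count=1: revealed 1 new [(3,4)] -> total=7
Click 3 (0,3) count=0: revealed 0 new [(none)] -> total=7

Answer: 7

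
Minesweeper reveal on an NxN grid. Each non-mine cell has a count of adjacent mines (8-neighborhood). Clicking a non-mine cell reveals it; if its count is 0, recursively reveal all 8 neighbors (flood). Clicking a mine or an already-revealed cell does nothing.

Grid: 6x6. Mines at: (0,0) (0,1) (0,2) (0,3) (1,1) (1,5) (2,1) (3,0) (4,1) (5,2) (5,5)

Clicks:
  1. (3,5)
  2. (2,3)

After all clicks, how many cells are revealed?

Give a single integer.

Click 1 (3,5) count=0: revealed 15 new [(1,2) (1,3) (1,4) (2,2) (2,3) (2,4) (2,5) (3,2) (3,3) (3,4) (3,5) (4,2) (4,3) (4,4) (4,5)] -> total=15
Click 2 (2,3) count=0: revealed 0 new [(none)] -> total=15

Answer: 15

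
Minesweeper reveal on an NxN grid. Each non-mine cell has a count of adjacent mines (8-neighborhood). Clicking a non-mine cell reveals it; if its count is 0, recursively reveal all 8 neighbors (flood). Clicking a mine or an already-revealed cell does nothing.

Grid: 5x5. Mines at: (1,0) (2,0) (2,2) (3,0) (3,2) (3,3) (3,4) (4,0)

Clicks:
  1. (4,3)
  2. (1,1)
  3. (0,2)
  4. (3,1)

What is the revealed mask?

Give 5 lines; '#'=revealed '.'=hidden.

Answer: .####
.####
...##
.#...
...#.

Derivation:
Click 1 (4,3) count=3: revealed 1 new [(4,3)] -> total=1
Click 2 (1,1) count=3: revealed 1 new [(1,1)] -> total=2
Click 3 (0,2) count=0: revealed 9 new [(0,1) (0,2) (0,3) (0,4) (1,2) (1,3) (1,4) (2,3) (2,4)] -> total=11
Click 4 (3,1) count=5: revealed 1 new [(3,1)] -> total=12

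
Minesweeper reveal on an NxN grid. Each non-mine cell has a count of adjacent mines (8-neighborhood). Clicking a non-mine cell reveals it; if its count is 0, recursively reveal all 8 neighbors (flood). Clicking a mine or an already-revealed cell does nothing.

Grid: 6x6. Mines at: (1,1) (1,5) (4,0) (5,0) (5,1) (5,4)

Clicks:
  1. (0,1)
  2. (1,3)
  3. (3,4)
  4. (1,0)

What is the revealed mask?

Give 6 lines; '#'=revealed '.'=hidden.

Answer: .####.
#.###.
.#####
.#####
.#####
......

Derivation:
Click 1 (0,1) count=1: revealed 1 new [(0,1)] -> total=1
Click 2 (1,3) count=0: revealed 21 new [(0,2) (0,3) (0,4) (1,2) (1,3) (1,4) (2,1) (2,2) (2,3) (2,4) (2,5) (3,1) (3,2) (3,3) (3,4) (3,5) (4,1) (4,2) (4,3) (4,4) (4,5)] -> total=22
Click 3 (3,4) count=0: revealed 0 new [(none)] -> total=22
Click 4 (1,0) count=1: revealed 1 new [(1,0)] -> total=23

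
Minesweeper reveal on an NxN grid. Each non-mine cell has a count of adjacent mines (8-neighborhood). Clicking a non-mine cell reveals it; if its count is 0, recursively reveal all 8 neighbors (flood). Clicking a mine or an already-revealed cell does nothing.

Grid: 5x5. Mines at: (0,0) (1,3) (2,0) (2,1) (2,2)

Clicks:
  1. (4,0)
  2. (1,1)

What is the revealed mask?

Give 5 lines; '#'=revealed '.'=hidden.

Click 1 (4,0) count=0: revealed 12 new [(2,3) (2,4) (3,0) (3,1) (3,2) (3,3) (3,4) (4,0) (4,1) (4,2) (4,3) (4,4)] -> total=12
Click 2 (1,1) count=4: revealed 1 new [(1,1)] -> total=13

Answer: .....
.#...
...##
#####
#####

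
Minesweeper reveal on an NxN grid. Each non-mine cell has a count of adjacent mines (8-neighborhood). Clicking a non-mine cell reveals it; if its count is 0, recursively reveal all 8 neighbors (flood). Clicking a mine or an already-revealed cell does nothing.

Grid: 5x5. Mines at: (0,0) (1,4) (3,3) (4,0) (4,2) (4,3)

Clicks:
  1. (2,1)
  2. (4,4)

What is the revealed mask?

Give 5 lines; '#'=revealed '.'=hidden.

Click 1 (2,1) count=0: revealed 14 new [(0,1) (0,2) (0,3) (1,0) (1,1) (1,2) (1,3) (2,0) (2,1) (2,2) (2,3) (3,0) (3,1) (3,2)] -> total=14
Click 2 (4,4) count=2: revealed 1 new [(4,4)] -> total=15

Answer: .###.
####.
####.
###..
....#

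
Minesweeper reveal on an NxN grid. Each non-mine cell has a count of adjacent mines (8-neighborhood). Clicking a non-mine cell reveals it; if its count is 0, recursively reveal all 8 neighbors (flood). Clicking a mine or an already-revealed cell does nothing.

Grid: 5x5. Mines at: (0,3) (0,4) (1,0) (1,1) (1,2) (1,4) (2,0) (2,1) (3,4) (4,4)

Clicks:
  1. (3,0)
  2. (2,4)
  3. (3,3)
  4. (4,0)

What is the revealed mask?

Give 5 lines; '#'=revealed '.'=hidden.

Answer: .....
.....
....#
####.
####.

Derivation:
Click 1 (3,0) count=2: revealed 1 new [(3,0)] -> total=1
Click 2 (2,4) count=2: revealed 1 new [(2,4)] -> total=2
Click 3 (3,3) count=2: revealed 1 new [(3,3)] -> total=3
Click 4 (4,0) count=0: revealed 6 new [(3,1) (3,2) (4,0) (4,1) (4,2) (4,3)] -> total=9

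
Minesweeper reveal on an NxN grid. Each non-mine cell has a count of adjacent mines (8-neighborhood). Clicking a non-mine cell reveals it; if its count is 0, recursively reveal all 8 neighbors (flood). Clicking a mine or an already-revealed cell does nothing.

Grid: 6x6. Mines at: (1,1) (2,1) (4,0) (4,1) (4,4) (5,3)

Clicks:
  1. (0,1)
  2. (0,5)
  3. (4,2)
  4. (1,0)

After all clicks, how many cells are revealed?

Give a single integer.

Answer: 19

Derivation:
Click 1 (0,1) count=1: revealed 1 new [(0,1)] -> total=1
Click 2 (0,5) count=0: revealed 16 new [(0,2) (0,3) (0,4) (0,5) (1,2) (1,3) (1,4) (1,5) (2,2) (2,3) (2,4) (2,5) (3,2) (3,3) (3,4) (3,5)] -> total=17
Click 3 (4,2) count=2: revealed 1 new [(4,2)] -> total=18
Click 4 (1,0) count=2: revealed 1 new [(1,0)] -> total=19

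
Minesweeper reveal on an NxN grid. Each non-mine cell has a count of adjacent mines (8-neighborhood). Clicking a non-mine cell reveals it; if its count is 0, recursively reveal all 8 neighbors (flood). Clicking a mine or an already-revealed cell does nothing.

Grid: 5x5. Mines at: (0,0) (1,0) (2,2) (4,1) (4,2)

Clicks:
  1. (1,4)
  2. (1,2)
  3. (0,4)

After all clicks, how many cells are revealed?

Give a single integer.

Answer: 14

Derivation:
Click 1 (1,4) count=0: revealed 14 new [(0,1) (0,2) (0,3) (0,4) (1,1) (1,2) (1,3) (1,4) (2,3) (2,4) (3,3) (3,4) (4,3) (4,4)] -> total=14
Click 2 (1,2) count=1: revealed 0 new [(none)] -> total=14
Click 3 (0,4) count=0: revealed 0 new [(none)] -> total=14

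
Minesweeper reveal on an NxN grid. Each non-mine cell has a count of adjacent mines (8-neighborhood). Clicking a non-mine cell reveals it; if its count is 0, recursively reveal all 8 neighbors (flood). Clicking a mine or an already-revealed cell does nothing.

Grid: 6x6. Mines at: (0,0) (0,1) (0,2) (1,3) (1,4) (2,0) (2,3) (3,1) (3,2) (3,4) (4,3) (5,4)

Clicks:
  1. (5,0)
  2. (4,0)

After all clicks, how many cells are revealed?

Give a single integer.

Answer: 6

Derivation:
Click 1 (5,0) count=0: revealed 6 new [(4,0) (4,1) (4,2) (5,0) (5,1) (5,2)] -> total=6
Click 2 (4,0) count=1: revealed 0 new [(none)] -> total=6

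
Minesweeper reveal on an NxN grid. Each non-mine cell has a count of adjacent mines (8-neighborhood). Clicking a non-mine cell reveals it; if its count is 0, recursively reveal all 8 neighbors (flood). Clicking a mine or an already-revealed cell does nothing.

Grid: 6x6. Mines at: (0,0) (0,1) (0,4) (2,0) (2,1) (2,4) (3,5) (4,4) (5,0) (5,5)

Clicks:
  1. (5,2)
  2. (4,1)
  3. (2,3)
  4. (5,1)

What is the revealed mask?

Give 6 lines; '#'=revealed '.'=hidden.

Click 1 (5,2) count=0: revealed 9 new [(3,1) (3,2) (3,3) (4,1) (4,2) (4,3) (5,1) (5,2) (5,3)] -> total=9
Click 2 (4,1) count=1: revealed 0 new [(none)] -> total=9
Click 3 (2,3) count=1: revealed 1 new [(2,3)] -> total=10
Click 4 (5,1) count=1: revealed 0 new [(none)] -> total=10

Answer: ......
......
...#..
.###..
.###..
.###..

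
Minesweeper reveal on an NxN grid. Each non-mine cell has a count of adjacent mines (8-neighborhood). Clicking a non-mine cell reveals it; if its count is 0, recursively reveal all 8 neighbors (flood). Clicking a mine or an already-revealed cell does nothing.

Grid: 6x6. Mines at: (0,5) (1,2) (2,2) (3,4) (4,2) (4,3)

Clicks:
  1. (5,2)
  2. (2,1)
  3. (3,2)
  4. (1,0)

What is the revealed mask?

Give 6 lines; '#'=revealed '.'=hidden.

Answer: ##....
##....
##....
###...
##....
###...

Derivation:
Click 1 (5,2) count=2: revealed 1 new [(5,2)] -> total=1
Click 2 (2,1) count=2: revealed 1 new [(2,1)] -> total=2
Click 3 (3,2) count=3: revealed 1 new [(3,2)] -> total=3
Click 4 (1,0) count=0: revealed 11 new [(0,0) (0,1) (1,0) (1,1) (2,0) (3,0) (3,1) (4,0) (4,1) (5,0) (5,1)] -> total=14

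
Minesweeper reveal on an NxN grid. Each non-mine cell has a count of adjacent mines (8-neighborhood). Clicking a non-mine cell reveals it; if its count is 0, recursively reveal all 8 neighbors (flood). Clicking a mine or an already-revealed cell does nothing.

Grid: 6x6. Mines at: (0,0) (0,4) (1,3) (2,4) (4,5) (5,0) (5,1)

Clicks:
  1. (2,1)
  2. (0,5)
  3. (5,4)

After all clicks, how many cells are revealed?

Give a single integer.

Answer: 21

Derivation:
Click 1 (2,1) count=0: revealed 20 new [(1,0) (1,1) (1,2) (2,0) (2,1) (2,2) (2,3) (3,0) (3,1) (3,2) (3,3) (3,4) (4,0) (4,1) (4,2) (4,3) (4,4) (5,2) (5,3) (5,4)] -> total=20
Click 2 (0,5) count=1: revealed 1 new [(0,5)] -> total=21
Click 3 (5,4) count=1: revealed 0 new [(none)] -> total=21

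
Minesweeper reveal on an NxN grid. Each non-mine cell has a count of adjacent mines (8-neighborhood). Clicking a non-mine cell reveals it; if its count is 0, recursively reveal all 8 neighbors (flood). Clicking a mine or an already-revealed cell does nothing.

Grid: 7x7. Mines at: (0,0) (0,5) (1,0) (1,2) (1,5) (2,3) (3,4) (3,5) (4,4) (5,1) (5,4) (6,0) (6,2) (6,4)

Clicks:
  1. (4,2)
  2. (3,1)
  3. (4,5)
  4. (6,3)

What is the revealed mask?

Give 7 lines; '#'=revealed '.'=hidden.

Click 1 (4,2) count=1: revealed 1 new [(4,2)] -> total=1
Click 2 (3,1) count=0: revealed 8 new [(2,0) (2,1) (2,2) (3,0) (3,1) (3,2) (4,0) (4,1)] -> total=9
Click 3 (4,5) count=4: revealed 1 new [(4,5)] -> total=10
Click 4 (6,3) count=3: revealed 1 new [(6,3)] -> total=11

Answer: .......
.......
###....
###....
###..#.
.......
...#...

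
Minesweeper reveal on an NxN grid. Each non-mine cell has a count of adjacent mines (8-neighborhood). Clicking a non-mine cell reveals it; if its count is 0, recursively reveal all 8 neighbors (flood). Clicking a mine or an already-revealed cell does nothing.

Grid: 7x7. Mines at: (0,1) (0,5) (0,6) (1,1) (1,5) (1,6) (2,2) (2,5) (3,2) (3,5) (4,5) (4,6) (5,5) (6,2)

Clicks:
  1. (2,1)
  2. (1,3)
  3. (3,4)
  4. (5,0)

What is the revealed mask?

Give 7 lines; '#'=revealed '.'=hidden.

Click 1 (2,1) count=3: revealed 1 new [(2,1)] -> total=1
Click 2 (1,3) count=1: revealed 1 new [(1,3)] -> total=2
Click 3 (3,4) count=3: revealed 1 new [(3,4)] -> total=3
Click 4 (5,0) count=0: revealed 9 new [(2,0) (3,0) (3,1) (4,0) (4,1) (5,0) (5,1) (6,0) (6,1)] -> total=12

Answer: .......
...#...
##.....
##..#..
##.....
##.....
##.....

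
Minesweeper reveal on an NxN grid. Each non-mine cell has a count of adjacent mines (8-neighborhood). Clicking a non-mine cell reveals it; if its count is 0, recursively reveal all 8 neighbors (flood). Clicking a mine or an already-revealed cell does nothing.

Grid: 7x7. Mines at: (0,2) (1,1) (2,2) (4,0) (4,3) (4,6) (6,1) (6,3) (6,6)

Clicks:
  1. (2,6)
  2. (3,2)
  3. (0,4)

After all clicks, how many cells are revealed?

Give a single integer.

Answer: 17

Derivation:
Click 1 (2,6) count=0: revealed 16 new [(0,3) (0,4) (0,5) (0,6) (1,3) (1,4) (1,5) (1,6) (2,3) (2,4) (2,5) (2,6) (3,3) (3,4) (3,5) (3,6)] -> total=16
Click 2 (3,2) count=2: revealed 1 new [(3,2)] -> total=17
Click 3 (0,4) count=0: revealed 0 new [(none)] -> total=17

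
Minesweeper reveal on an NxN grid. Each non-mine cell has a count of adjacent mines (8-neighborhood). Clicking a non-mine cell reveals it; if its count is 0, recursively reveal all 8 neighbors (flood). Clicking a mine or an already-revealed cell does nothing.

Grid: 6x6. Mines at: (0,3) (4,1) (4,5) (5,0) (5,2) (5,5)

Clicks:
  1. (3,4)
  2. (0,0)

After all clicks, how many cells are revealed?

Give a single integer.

Answer: 26

Derivation:
Click 1 (3,4) count=1: revealed 1 new [(3,4)] -> total=1
Click 2 (0,0) count=0: revealed 25 new [(0,0) (0,1) (0,2) (0,4) (0,5) (1,0) (1,1) (1,2) (1,3) (1,4) (1,5) (2,0) (2,1) (2,2) (2,3) (2,4) (2,5) (3,0) (3,1) (3,2) (3,3) (3,5) (4,2) (4,3) (4,4)] -> total=26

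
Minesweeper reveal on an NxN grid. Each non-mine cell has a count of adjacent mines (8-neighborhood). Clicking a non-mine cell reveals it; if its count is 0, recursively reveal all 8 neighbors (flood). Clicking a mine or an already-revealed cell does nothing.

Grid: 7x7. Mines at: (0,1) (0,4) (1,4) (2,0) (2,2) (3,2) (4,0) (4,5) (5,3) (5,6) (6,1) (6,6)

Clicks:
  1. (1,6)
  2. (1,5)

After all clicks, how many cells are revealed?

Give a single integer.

Answer: 8

Derivation:
Click 1 (1,6) count=0: revealed 8 new [(0,5) (0,6) (1,5) (1,6) (2,5) (2,6) (3,5) (3,6)] -> total=8
Click 2 (1,5) count=2: revealed 0 new [(none)] -> total=8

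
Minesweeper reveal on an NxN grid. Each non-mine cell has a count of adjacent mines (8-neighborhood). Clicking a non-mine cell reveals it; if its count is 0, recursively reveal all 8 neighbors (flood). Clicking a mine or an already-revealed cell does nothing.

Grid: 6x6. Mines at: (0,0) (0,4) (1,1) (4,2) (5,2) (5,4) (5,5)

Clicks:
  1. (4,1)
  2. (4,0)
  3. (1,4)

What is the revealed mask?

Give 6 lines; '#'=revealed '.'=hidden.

Click 1 (4,1) count=2: revealed 1 new [(4,1)] -> total=1
Click 2 (4,0) count=0: revealed 7 new [(2,0) (2,1) (3,0) (3,1) (4,0) (5,0) (5,1)] -> total=8
Click 3 (1,4) count=1: revealed 1 new [(1,4)] -> total=9

Answer: ......
....#.
##....
##....
##....
##....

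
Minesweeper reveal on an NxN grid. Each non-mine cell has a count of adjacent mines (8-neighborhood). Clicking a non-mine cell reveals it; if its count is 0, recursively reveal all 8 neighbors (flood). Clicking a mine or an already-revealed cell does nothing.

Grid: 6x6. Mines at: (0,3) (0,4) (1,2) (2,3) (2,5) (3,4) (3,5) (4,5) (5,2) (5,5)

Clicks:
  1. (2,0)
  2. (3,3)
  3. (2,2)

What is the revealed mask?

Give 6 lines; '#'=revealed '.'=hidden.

Click 1 (2,0) count=0: revealed 15 new [(0,0) (0,1) (1,0) (1,1) (2,0) (2,1) (2,2) (3,0) (3,1) (3,2) (4,0) (4,1) (4,2) (5,0) (5,1)] -> total=15
Click 2 (3,3) count=2: revealed 1 new [(3,3)] -> total=16
Click 3 (2,2) count=2: revealed 0 new [(none)] -> total=16

Answer: ##....
##....
###...
####..
###...
##....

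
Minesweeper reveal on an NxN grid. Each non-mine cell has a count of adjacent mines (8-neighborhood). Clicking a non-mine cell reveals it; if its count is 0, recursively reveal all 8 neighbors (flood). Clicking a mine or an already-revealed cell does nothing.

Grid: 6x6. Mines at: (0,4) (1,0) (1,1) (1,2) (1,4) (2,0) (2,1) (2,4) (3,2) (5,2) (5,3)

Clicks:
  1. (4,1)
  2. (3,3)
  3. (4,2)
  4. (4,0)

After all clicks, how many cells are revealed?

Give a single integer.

Answer: 8

Derivation:
Click 1 (4,1) count=2: revealed 1 new [(4,1)] -> total=1
Click 2 (3,3) count=2: revealed 1 new [(3,3)] -> total=2
Click 3 (4,2) count=3: revealed 1 new [(4,2)] -> total=3
Click 4 (4,0) count=0: revealed 5 new [(3,0) (3,1) (4,0) (5,0) (5,1)] -> total=8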